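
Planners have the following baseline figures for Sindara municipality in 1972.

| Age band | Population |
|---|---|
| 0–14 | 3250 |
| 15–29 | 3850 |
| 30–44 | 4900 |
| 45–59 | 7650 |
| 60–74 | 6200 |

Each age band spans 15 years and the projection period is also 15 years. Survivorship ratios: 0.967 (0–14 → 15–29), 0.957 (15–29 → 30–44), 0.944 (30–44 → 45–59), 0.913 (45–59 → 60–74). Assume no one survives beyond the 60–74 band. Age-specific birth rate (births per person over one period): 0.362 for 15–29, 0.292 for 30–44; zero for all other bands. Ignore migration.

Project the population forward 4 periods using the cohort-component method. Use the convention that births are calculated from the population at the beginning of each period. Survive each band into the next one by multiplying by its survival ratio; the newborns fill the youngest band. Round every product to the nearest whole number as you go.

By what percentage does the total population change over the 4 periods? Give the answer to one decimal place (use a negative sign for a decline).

Call the groups 1 to 5, youngest first.
[period 1]
Births: 3850 * 0.362 = 1394 ; 4900 * 0.292 = 1431 → 2825
Group 2: 3250 * 0.967 = 3143
Group 3: 3850 * 0.957 = 3684
Group 4: 4900 * 0.944 = 4626
Group 5: 7650 * 0.913 = 6984
Giving 2825 / 3143 / 3684 / 4626 / 6984.
[period 2]
Births: 3143 * 0.362 = 1138 ; 3684 * 0.292 = 1076 → 2214
Group 2: 2825 * 0.967 = 2732
Group 3: 3143 * 0.957 = 3008
Group 4: 3684 * 0.944 = 3478
Group 5: 4626 * 0.913 = 4224
Giving 2214 / 2732 / 3008 / 3478 / 4224.
[period 3]
Births: 2732 * 0.362 = 989 ; 3008 * 0.292 = 878 → 1867
Group 2: 2214 * 0.967 = 2141
Group 3: 2732 * 0.957 = 2615
Group 4: 3008 * 0.944 = 2840
Group 5: 3478 * 0.913 = 3175
Giving 1867 / 2141 / 2615 / 2840 / 3175.
[period 4]
Births: 2141 * 0.362 = 775 ; 2615 * 0.292 = 764 → 1539
Group 2: 1867 * 0.967 = 1805
Group 3: 2141 * 0.957 = 2049
Group 4: 2615 * 0.944 = 2469
Group 5: 2840 * 0.913 = 2593
Giving 1539 / 1805 / 2049 / 2469 / 2593.
Total: 25850 → 10455; change = -15395; percentage change = -59.6%

-59.6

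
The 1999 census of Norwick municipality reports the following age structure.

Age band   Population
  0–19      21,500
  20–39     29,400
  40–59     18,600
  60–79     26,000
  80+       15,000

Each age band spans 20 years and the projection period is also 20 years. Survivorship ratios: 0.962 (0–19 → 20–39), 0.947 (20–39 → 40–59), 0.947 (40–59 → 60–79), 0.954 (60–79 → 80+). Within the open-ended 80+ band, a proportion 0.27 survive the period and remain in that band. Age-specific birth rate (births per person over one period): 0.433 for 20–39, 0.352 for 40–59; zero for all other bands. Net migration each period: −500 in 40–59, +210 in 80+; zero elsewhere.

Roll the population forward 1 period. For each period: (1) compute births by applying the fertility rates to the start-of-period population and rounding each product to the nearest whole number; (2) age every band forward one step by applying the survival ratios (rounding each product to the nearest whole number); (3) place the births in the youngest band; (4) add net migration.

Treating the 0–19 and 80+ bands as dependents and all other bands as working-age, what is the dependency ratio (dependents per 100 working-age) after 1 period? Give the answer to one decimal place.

73.6

Call the bands 1 to 5, youngest first.
Period 1:
Births: 29400 * 0.433 = 12730 ; 18600 * 0.352 = 6547 — total 19277
Band 2: 21500 * 0.962 = 20683
Band 3: 29400 * 0.947 = 27842
Band 4: 18600 * 0.947 = 17614
Band 5: 26000 * 0.954 + 15000 * 0.27 = 24804 + 4050 = 28854
Net migration: Band 3 − 500 → 27342; Band 5 + 210 → 29064
Population now: 0–19=19277, 20–39=20683, 40–59=27342, 60–79=17614, 80+=29064
Dependents (band 0–19 + band 80+) = 19277 + 29064 = 48341; working-age = 65639; ratio = 48341/65639 × 100 = 73.6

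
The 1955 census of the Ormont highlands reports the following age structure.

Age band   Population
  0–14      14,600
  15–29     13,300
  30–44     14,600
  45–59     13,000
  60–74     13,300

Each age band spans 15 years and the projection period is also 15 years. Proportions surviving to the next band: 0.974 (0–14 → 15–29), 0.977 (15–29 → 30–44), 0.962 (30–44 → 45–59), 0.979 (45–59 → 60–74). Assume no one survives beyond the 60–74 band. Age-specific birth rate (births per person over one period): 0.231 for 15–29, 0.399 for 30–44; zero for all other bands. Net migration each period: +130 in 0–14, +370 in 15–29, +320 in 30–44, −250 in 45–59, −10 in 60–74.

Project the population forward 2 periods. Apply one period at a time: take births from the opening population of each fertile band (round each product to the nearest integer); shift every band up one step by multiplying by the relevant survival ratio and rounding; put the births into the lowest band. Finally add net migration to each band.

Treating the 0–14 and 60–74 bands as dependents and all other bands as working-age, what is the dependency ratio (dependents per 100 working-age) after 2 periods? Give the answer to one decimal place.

Numbering the groups 1..5 from youngest to oldest:
— Period 1 —
Births: 13300 * 0.231 = 3072  |  14600 * 0.399 = 5825 → 8897
Group 2: 14600 * 0.974 = 14220
Group 3: 13300 * 0.977 = 12994
Group 4: 14600 * 0.962 = 14045
Group 5: 13000 * 0.979 = 12727
Net migration: Group 1 + 130 → 9027; Group 2 + 370 → 14590; Group 3 + 320 → 13314; Group 4 − 250 → 13795; Group 5 − 10 → 12717
→ [9027, 14590, 13314, 13795, 12717]
— Period 2 —
Births: 14590 * 0.231 = 3370  |  13314 * 0.399 = 5312 → 8682
Group 2: 9027 * 0.974 = 8792
Group 3: 14590 * 0.977 = 14254
Group 4: 13314 * 0.962 = 12808
Group 5: 13795 * 0.979 = 13505
Net migration: Group 1 + 130 → 8812; Group 2 + 370 → 9162; Group 3 + 320 → 14574; Group 4 − 250 → 12558; Group 5 − 10 → 13495
→ [8812, 9162, 14574, 12558, 13495]
Dependents (band 0–14 + band 60–74) = 8812 + 13495 = 22307; working-age = 36294; ratio = 22307/36294 × 100 = 61.5

61.5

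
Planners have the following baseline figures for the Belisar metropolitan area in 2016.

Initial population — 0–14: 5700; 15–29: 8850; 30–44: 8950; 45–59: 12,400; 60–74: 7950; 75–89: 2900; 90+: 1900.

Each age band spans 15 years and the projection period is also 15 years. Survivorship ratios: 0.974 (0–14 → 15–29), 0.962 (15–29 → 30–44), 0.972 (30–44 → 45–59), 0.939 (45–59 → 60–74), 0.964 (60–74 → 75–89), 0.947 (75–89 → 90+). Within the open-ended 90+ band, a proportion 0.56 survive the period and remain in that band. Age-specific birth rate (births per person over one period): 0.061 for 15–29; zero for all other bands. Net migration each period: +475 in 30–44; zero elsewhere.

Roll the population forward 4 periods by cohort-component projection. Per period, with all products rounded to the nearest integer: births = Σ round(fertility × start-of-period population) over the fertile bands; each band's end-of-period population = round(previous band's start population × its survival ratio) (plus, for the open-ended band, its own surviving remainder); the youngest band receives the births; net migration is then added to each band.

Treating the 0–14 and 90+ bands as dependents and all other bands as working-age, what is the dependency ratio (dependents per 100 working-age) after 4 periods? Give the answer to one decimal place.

109.2

Period 1:
Births: 8850 × 0.061 = 540
15–29: 5700 × 0.974 = 5552
30–44: 8850 × 0.962 = 8514
45–59: 8950 × 0.972 = 8699
60–74: 12400 × 0.939 = 11644
75–89: 7950 × 0.964 = 7664
90+: 2900 × 0.947 + 1900 × 0.56 = 2746 + 1064 = 3810
Net migration: 30–44 + 475 → 8989
Population now: 0–14=540, 15–29=5552, 30–44=8989, 45–59=8699, 60–74=11644, 75–89=7664, 90+=3810
Period 2:
Births: 5552 × 0.061 = 339
15–29: 540 × 0.974 = 526
30–44: 5552 × 0.962 = 5341
45–59: 8989 × 0.972 = 8737
60–74: 8699 × 0.939 = 8168
75–89: 11644 × 0.964 = 11225
90+: 7664 × 0.947 + 3810 × 0.56 = 7258 + 2134 = 9392
Net migration: 30–44 + 475 → 5816
Population now: 0–14=339, 15–29=526, 30–44=5816, 45–59=8737, 60–74=8168, 75–89=11225, 90+=9392
Period 3:
Births: 526 × 0.061 = 32
15–29: 339 × 0.974 = 330
30–44: 526 × 0.962 = 506
45–59: 5816 × 0.972 = 5653
60–74: 8737 × 0.939 = 8204
75–89: 8168 × 0.964 = 7874
90+: 11225 × 0.947 + 9392 × 0.56 = 10630 + 5260 = 15890
Net migration: 30–44 + 475 → 981
Population now: 0–14=32, 15–29=330, 30–44=981, 45–59=5653, 60–74=8204, 75–89=7874, 90+=15890
Period 4:
Births: 330 × 0.061 = 20
15–29: 32 × 0.974 = 31
30–44: 330 × 0.962 = 317
45–59: 981 × 0.972 = 954
60–74: 5653 × 0.939 = 5308
75–89: 8204 × 0.964 = 7909
90+: 7874 × 0.947 + 15890 × 0.56 = 7457 + 8898 = 16355
Net migration: 30–44 + 475 → 792
Population now: 0–14=20, 15–29=31, 30–44=792, 45–59=954, 60–74=5308, 75–89=7909, 90+=16355
Dependents (band 0–14 + band 90+) = 20 + 16355 = 16375; working-age = 14994; ratio = 16375/14994 × 100 = 109.2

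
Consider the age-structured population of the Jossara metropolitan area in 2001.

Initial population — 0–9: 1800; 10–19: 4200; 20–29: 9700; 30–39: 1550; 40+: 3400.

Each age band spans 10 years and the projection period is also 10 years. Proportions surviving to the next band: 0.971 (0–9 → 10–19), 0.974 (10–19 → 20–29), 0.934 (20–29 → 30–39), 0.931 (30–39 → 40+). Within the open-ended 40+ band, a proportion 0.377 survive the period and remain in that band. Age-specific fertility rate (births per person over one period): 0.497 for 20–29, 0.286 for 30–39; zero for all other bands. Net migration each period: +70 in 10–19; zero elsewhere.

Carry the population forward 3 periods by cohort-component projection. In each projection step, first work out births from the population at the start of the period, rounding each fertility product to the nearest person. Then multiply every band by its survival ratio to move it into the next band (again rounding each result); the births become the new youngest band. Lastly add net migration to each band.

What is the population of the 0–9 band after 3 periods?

Let group 1 be 0–9 through group 5 = 40+.
[period 1]
Births: 9700 × 0.497 = 4821  |  1550 × 0.286 = 443 — total 5264
Group 2: 1800 × 0.971 = 1748
Group 3: 4200 × 0.974 = 4091
Group 4: 9700 × 0.934 = 9060
Group 5: 1550 × 0.931 + 3400 × 0.377 = 1443 + 1282 = 2725
Net migration: Group 2 + 70 → 1818
End of period: [5264, 1818, 4091, 9060, 2725]
[period 2]
Births: 4091 × 0.497 = 2033  |  9060 × 0.286 = 2591 — total 4624
Group 2: 5264 × 0.971 = 5111
Group 3: 1818 × 0.974 = 1771
Group 4: 4091 × 0.934 = 3821
Group 5: 9060 × 0.931 + 2725 × 0.377 = 8435 + 1027 = 9462
Net migration: Group 2 + 70 → 5181
End of period: [4624, 5181, 1771, 3821, 9462]
[period 3]
Births: 1771 × 0.497 = 880  |  3821 × 0.286 = 1093 — total 1973
Group 2: 4624 × 0.971 = 4490
Group 3: 5181 × 0.974 = 5046
Group 4: 1771 × 0.934 = 1654
Group 5: 3821 × 0.931 + 9462 × 0.377 = 3557 + 3567 = 7124
Net migration: Group 2 + 70 → 4560
End of period: [1973, 4560, 5046, 1654, 7124]

1973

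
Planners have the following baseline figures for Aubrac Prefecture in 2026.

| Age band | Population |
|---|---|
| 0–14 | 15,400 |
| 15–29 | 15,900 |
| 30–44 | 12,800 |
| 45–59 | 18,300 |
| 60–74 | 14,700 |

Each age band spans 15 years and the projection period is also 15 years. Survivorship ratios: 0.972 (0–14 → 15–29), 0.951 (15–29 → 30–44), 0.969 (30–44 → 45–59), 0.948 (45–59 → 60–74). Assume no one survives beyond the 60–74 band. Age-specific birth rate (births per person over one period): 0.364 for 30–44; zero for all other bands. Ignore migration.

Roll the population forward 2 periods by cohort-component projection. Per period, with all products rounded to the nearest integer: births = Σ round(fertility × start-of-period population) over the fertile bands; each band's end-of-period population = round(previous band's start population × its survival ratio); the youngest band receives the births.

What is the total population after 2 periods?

50679

[period 1]
Births: 12800 × 0.364 = 4659
15–29: 15400 × 0.972 = 14969
30–44: 15900 × 0.951 = 15121
45–59: 12800 × 0.969 = 12403
60–74: 18300 × 0.948 = 17348
Giving 4659 / 14969 / 15121 / 12403 / 17348.
[period 2]
Births: 15121 × 0.364 = 5504
15–29: 4659 × 0.972 = 4529
30–44: 14969 × 0.951 = 14236
45–59: 15121 × 0.969 = 14652
60–74: 12403 × 0.948 = 11758
Giving 5504 / 4529 / 14236 / 14652 / 11758.
Total after period 2: 5504 + 4529 + 14236 + 14652 + 11758 = 50679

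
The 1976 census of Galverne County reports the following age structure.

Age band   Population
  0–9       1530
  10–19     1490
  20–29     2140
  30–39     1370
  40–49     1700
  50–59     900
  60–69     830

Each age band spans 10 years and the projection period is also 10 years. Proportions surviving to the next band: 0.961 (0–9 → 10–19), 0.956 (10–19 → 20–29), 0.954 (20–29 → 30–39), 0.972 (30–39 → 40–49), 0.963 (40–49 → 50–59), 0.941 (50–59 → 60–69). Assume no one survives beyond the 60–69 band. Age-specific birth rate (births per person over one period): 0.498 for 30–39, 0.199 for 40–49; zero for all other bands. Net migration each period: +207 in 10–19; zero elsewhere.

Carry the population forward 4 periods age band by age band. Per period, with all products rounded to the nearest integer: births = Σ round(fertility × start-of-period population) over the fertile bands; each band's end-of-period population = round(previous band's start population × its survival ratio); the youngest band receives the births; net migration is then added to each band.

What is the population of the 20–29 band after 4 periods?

1376

— Period 1 —
Births: 1370 × 0.498 = 682, 1700 × 0.199 = 338 → 1020
10–19: 1530 × 0.961 = 1470
20–29: 1490 × 0.956 = 1424
30–39: 2140 × 0.954 = 2042
40–49: 1370 × 0.972 = 1332
50–59: 1700 × 0.963 = 1637
60–69: 900 × 0.941 = 847
Net migration: 10–19 + 207 → 1677
→ [1020, 1677, 1424, 2042, 1332, 1637, 847]
— Period 2 —
Births: 2042 × 0.498 = 1017, 1332 × 0.199 = 265 → 1282
10–19: 1020 × 0.961 = 980
20–29: 1677 × 0.956 = 1603
30–39: 1424 × 0.954 = 1358
40–49: 2042 × 0.972 = 1985
50–59: 1332 × 0.963 = 1283
60–69: 1637 × 0.941 = 1540
Net migration: 10–19 + 207 → 1187
→ [1282, 1187, 1603, 1358, 1985, 1283, 1540]
— Period 3 —
Births: 1358 × 0.498 = 676, 1985 × 0.199 = 395 → 1071
10–19: 1282 × 0.961 = 1232
20–29: 1187 × 0.956 = 1135
30–39: 1603 × 0.954 = 1529
40–49: 1358 × 0.972 = 1320
50–59: 1985 × 0.963 = 1912
60–69: 1283 × 0.941 = 1207
Net migration: 10–19 + 207 → 1439
→ [1071, 1439, 1135, 1529, 1320, 1912, 1207]
— Period 4 —
Births: 1529 × 0.498 = 761, 1320 × 0.199 = 263 → 1024
10–19: 1071 × 0.961 = 1029
20–29: 1439 × 0.956 = 1376
30–39: 1135 × 0.954 = 1083
40–49: 1529 × 0.972 = 1486
50–59: 1320 × 0.963 = 1271
60–69: 1912 × 0.941 = 1799
Net migration: 10–19 + 207 → 1236
→ [1024, 1236, 1376, 1083, 1486, 1271, 1799]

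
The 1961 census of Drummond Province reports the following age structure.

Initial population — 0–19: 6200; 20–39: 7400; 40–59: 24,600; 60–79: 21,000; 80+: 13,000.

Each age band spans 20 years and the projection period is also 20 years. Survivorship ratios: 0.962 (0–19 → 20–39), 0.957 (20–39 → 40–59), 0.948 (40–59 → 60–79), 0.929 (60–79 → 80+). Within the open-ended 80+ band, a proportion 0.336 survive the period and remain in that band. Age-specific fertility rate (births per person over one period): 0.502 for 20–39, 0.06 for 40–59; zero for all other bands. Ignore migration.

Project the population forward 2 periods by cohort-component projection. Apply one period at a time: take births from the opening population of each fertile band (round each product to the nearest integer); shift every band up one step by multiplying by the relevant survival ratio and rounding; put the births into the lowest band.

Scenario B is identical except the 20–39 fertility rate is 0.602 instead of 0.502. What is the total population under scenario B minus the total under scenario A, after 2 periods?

Numbering the groups 1..5 from youngest to oldest:
Period 1.
Births: 7400 × 0.502 = 3715  |  24600 × 0.06 = 1476 → 5191
Group 2: 6200 × 0.962 = 5964
Group 3: 7400 × 0.957 = 7082
Group 4: 24600 × 0.948 = 23321
Group 5: 21000 × 0.929 + 13000 × 0.336 = 19509 + 4368 = 23877
Giving 5191 / 5964 / 7082 / 23321 / 23877.
Period 2.
Births: 5964 × 0.502 = 2994  |  7082 × 0.06 = 425 → 3419
Group 2: 5191 × 0.962 = 4994
Group 3: 5964 × 0.957 = 5708
Group 4: 7082 × 0.948 = 6714
Group 5: 23321 × 0.929 + 23877 × 0.336 = 21665 + 8023 = 29688
Giving 3419 / 4994 / 5708 / 6714 / 29688.
Scenario A total after 2 periods: 50523
Scenario B projection —
Period 1.
Births: 7400 × 0.602 = 4455  |  24600 × 0.06 = 1476 → 5931
Group 2: 6200 × 0.962 = 5964
Group 3: 7400 × 0.957 = 7082
Group 4: 24600 × 0.948 = 23321
Group 5: 21000 × 0.929 + 13000 × 0.336 = 19509 + 4368 = 23877
Giving 5931 / 5964 / 7082 / 23321 / 23877.
Period 2.
Births: 5964 × 0.602 = 3590  |  7082 × 0.06 = 425 → 4015
Group 2: 5931 × 0.962 = 5706
Group 3: 5964 × 0.957 = 5708
Group 4: 7082 × 0.948 = 6714
Group 5: 23321 × 0.929 + 23877 × 0.336 = 21665 + 8023 = 29688
Giving 4015 / 5706 / 5708 / 6714 / 29688.
Scenario B total after 2 periods: 51831
Difference B − A = 51831 − 50523 = 1308

1308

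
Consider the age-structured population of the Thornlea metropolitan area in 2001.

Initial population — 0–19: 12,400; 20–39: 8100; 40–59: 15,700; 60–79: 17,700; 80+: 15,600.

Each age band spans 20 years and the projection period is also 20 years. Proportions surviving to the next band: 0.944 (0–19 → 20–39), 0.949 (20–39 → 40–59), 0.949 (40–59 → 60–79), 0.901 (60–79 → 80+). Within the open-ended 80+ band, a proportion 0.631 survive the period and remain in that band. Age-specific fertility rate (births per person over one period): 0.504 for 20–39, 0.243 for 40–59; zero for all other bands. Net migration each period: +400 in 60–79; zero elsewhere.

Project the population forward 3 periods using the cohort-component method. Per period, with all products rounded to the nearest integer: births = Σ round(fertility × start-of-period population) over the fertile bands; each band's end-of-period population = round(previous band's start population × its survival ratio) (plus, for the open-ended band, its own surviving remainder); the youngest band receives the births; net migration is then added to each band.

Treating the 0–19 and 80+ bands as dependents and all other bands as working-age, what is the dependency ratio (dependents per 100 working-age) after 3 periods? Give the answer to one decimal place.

(Groups numbered youngest = 1 to oldest = 5.)
Period 1.
Births: 8100 × 0.504 = 4082 ; 15700 × 0.243 = 3815 ⇒ total 7897
Group 2: 12400 × 0.944 = 11706
Group 3: 8100 × 0.949 = 7687
Group 4: 15700 × 0.949 = 14899
Group 5: 17700 × 0.901 + 15600 × 0.631 = 15948 + 9844 = 25792
Net migration: Group 4 + 400 → 15299
→ [7897, 11706, 7687, 15299, 25792]
Period 2.
Births: 11706 × 0.504 = 5900 ; 7687 × 0.243 = 1868 ⇒ total 7768
Group 2: 7897 × 0.944 = 7455
Group 3: 11706 × 0.949 = 11109
Group 4: 7687 × 0.949 = 7295
Group 5: 15299 × 0.901 + 25792 × 0.631 = 13784 + 16275 = 30059
Net migration: Group 4 + 400 → 7695
→ [7768, 7455, 11109, 7695, 30059]
Period 3.
Births: 7455 × 0.504 = 3757 ; 11109 × 0.243 = 2699 ⇒ total 6456
Group 2: 7768 × 0.944 = 7333
Group 3: 7455 × 0.949 = 7075
Group 4: 11109 × 0.949 = 10542
Group 5: 7695 × 0.901 + 30059 × 0.631 = 6933 + 18967 = 25900
Net migration: Group 4 + 400 → 10942
→ [6456, 7333, 7075, 10942, 25900]
Dependents (band 0–19 + band 80+) = 6456 + 25900 = 32356; working-age = 25350; ratio = 32356/25350 × 100 = 127.6

127.6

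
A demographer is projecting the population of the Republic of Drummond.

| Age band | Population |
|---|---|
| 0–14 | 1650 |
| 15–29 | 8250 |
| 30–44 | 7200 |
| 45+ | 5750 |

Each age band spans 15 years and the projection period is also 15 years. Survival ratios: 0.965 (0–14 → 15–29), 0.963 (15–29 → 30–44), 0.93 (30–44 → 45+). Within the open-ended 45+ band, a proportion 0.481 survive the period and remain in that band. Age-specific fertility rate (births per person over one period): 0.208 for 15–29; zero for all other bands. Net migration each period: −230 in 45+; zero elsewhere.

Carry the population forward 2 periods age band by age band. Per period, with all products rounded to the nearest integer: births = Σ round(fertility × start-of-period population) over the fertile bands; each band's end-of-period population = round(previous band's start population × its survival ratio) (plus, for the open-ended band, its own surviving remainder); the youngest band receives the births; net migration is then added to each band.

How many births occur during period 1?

1716

After projecting period 1:
Births: 8250 × 0.208 = 1716
15–29: 1650 × 0.965 = 1592
30–44: 8250 × 0.963 = 7945
45+: 7200 × 0.93 + 5750 × 0.481 = 6696 + 2766 = 9462
Net migration: 45+ − 230 → 9232
→ [1716, 1592, 7945, 9232]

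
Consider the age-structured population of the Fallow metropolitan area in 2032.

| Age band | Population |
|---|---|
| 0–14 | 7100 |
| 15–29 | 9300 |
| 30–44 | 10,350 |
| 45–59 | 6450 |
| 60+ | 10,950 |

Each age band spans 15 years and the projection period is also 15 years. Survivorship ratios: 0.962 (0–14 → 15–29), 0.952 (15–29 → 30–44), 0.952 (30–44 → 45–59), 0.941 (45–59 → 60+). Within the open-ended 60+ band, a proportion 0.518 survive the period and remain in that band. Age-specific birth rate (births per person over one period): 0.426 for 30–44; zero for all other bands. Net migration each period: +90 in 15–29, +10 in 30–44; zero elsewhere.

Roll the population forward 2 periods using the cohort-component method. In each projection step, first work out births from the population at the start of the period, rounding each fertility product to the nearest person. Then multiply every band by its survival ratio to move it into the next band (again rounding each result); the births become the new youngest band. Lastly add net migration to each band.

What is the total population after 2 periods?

Numbering the groups 1..5 from youngest to oldest:
[period 1]
Births: 10350 × 0.426 = 4409
Group 2: 7100 × 0.962 = 6830
Group 3: 9300 × 0.952 = 8854
Group 4: 10350 × 0.952 = 9853
Group 5: 6450 × 0.941 + 10950 × 0.518 = 6069 + 5672 = 11741
Net migration: Group 2 + 90 → 6920; Group 3 + 10 → 8864
→ [4409, 6920, 8864, 9853, 11741]
[period 2]
Births: 8864 × 0.426 = 3776
Group 2: 4409 × 0.962 = 4241
Group 3: 6920 × 0.952 = 6588
Group 4: 8864 × 0.952 = 8439
Group 5: 9853 × 0.941 + 11741 × 0.518 = 9272 + 6082 = 15354
Net migration: Group 2 + 90 → 4331; Group 3 + 10 → 6598
→ [3776, 4331, 6598, 8439, 15354]
Total after period 2: 3776 + 4331 + 6598 + 8439 + 15354 = 38498

38498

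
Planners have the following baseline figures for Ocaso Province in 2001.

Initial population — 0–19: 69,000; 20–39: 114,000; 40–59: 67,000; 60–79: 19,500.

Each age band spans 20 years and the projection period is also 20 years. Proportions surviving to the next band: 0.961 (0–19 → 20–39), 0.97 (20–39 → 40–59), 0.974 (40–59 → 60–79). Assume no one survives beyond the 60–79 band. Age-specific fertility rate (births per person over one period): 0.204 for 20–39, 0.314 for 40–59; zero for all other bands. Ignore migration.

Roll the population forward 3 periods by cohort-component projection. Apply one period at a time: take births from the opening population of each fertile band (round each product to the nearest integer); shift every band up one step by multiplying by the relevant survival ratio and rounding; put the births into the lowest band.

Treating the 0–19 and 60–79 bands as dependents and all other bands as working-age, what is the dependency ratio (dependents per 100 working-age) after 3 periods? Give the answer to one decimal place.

104.4

(Groups numbered youngest = 1 to oldest = 4.)
Period 1.
Births: 114000 × 0.204 = 23256, 67000 × 0.314 = 21038 → 44294
Group 2: 69000 × 0.961 = 66309
Group 3: 114000 × 0.97 = 110580
Group 4: 67000 × 0.974 = 65258
Giving 44294 / 66309 / 110580 / 65258.
Period 2.
Births: 66309 × 0.204 = 13527, 110580 × 0.314 = 34722 → 48249
Group 2: 44294 × 0.961 = 42567
Group 3: 66309 × 0.97 = 64320
Group 4: 110580 × 0.974 = 107705
Giving 48249 / 42567 / 64320 / 107705.
Period 3.
Births: 42567 × 0.204 = 8684, 64320 × 0.314 = 20196 → 28880
Group 2: 48249 × 0.961 = 46367
Group 3: 42567 × 0.97 = 41290
Group 4: 64320 × 0.974 = 62648
Giving 28880 / 46367 / 41290 / 62648.
Dependents (band 0–19 + band 60–79) = 28880 + 62648 = 91528; working-age = 87657; ratio = 91528/87657 × 100 = 104.4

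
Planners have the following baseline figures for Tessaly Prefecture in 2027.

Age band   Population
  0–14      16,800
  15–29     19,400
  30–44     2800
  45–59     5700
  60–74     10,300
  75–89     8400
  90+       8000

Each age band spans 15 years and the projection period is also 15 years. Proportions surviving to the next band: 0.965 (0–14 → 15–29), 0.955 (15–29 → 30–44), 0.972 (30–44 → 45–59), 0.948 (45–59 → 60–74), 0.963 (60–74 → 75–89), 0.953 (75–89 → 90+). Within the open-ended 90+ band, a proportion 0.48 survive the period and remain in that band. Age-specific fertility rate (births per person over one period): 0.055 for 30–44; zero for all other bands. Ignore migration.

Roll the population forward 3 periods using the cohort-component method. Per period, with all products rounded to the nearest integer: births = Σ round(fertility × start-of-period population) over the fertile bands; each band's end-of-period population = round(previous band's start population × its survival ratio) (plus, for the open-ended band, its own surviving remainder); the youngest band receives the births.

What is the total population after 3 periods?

[period 1]
Births: 2800 × 0.055 = 154
15–29: 16800 × 0.965 = 16212
30–44: 19400 × 0.955 = 18527
45–59: 2800 × 0.972 = 2722
60–74: 5700 × 0.948 = 5404
75–89: 10300 × 0.963 = 9919
90+: 8400 × 0.953 + 8000 × 0.48 = 8005 + 3840 = 11845
End of period: [154, 16212, 18527, 2722, 5404, 9919, 11845]
[period 2]
Births: 18527 × 0.055 = 1019
15–29: 154 × 0.965 = 149
30–44: 16212 × 0.955 = 15482
45–59: 18527 × 0.972 = 18008
60–74: 2722 × 0.948 = 2580
75–89: 5404 × 0.963 = 5204
90+: 9919 × 0.953 + 11845 × 0.48 = 9453 + 5686 = 15139
End of period: [1019, 149, 15482, 18008, 2580, 5204, 15139]
[period 3]
Births: 15482 × 0.055 = 852
15–29: 1019 × 0.965 = 983
30–44: 149 × 0.955 = 142
45–59: 15482 × 0.972 = 15049
60–74: 18008 × 0.948 = 17072
75–89: 2580 × 0.963 = 2485
90+: 5204 × 0.953 + 15139 × 0.48 = 4959 + 7267 = 12226
End of period: [852, 983, 142, 15049, 17072, 2485, 12226]
Total after period 3: 852 + 983 + 142 + 15049 + 17072 + 2485 + 12226 = 48809

48809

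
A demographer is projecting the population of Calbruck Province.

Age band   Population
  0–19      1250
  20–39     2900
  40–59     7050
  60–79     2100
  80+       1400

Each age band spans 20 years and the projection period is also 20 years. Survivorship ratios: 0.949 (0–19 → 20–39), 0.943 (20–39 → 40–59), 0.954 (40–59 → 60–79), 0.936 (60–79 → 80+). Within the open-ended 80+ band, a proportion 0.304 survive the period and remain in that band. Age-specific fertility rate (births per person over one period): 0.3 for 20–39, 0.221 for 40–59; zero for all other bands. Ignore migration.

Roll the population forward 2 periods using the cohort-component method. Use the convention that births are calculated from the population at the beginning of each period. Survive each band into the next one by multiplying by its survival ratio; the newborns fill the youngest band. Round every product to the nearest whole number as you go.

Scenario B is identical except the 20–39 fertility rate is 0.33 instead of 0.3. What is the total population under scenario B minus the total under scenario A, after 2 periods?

118

(Groups numbered youngest = 1 to oldest = 5.)
After projecting period 1:
Births: 2900 × 0.3 = 870  |  7050 × 0.221 = 1558 → total 2428
Group 2: 1250 × 0.949 = 1186
Group 3: 2900 × 0.943 = 2735
Group 4: 7050 × 0.954 = 6726
Group 5: 2100 × 0.936 + 1400 × 0.304 = 1966 + 426 = 2392
→ [2428, 1186, 2735, 6726, 2392]
After projecting period 2:
Births: 1186 × 0.3 = 356  |  2735 × 0.221 = 604 → total 960
Group 2: 2428 × 0.949 = 2304
Group 3: 1186 × 0.943 = 1118
Group 4: 2735 × 0.954 = 2609
Group 5: 6726 × 0.936 + 2392 × 0.304 = 6296 + 727 = 7023
→ [960, 2304, 1118, 2609, 7023]
Scenario A total after 2 periods: 14014
Scenario B projection —
After projecting period 1:
Births: 2900 × 0.33 = 957  |  7050 × 0.221 = 1558 → total 2515
Group 2: 1250 × 0.949 = 1186
Group 3: 2900 × 0.943 = 2735
Group 4: 7050 × 0.954 = 6726
Group 5: 2100 × 0.936 + 1400 × 0.304 = 1966 + 426 = 2392
→ [2515, 1186, 2735, 6726, 2392]
After projecting period 2:
Births: 1186 × 0.33 = 391  |  2735 × 0.221 = 604 → total 995
Group 2: 2515 × 0.949 = 2387
Group 3: 1186 × 0.943 = 1118
Group 4: 2735 × 0.954 = 2609
Group 5: 6726 × 0.936 + 2392 × 0.304 = 6296 + 727 = 7023
→ [995, 2387, 1118, 2609, 7023]
Scenario B total after 2 periods: 14132
Difference B − A = 14132 − 14014 = 118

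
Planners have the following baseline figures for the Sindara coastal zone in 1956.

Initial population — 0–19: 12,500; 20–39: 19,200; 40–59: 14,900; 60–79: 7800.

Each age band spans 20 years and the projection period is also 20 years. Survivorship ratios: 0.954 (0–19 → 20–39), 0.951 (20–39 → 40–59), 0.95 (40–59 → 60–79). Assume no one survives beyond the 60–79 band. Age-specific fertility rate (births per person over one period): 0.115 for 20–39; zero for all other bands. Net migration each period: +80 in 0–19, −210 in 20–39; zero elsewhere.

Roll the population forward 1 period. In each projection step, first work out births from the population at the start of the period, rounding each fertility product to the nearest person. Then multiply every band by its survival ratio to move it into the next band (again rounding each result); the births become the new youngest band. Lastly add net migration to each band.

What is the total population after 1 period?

46417

Call the groups 1 to 4, youngest first.
Period 1.
Births: 19200 × 0.115 = 2208
Group 2: 12500 × 0.954 = 11925
Group 3: 19200 × 0.951 = 18259
Group 4: 14900 × 0.95 = 14155
Net migration: Group 1 + 80 → 2288; Group 2 − 210 → 11715
Giving 2288 / 11715 / 18259 / 14155.
Total after period 1: 2288 + 11715 + 18259 + 14155 = 46417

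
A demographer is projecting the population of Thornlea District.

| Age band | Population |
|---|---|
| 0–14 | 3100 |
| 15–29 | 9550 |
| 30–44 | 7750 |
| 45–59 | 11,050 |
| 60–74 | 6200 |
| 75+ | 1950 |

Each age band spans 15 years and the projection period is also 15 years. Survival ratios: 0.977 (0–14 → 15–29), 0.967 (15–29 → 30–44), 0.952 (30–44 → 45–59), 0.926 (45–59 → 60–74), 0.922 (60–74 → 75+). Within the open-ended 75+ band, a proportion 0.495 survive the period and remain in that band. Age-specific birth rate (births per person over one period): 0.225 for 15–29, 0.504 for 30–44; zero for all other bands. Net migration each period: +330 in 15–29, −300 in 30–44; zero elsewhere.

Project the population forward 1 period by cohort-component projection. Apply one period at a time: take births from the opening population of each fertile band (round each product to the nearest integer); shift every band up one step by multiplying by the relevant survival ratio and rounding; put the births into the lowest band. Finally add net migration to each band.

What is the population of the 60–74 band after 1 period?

Period 1:
Births: 9550 × 0.225 = 2149  |  7750 × 0.504 = 3906 → total 6055
15–29: 3100 × 0.977 = 3029
30–44: 9550 × 0.967 = 9235
45–59: 7750 × 0.952 = 7378
60–74: 11050 × 0.926 = 10232
75+: 6200 × 0.922 + 1950 × 0.495 = 5716 + 965 = 6681
Net migration: 15–29 + 330 → 3359; 30–44 − 300 → 8935
Population now: 0–14=6055, 15–29=3359, 30–44=8935, 45–59=7378, 60–74=10232, 75+=6681

10232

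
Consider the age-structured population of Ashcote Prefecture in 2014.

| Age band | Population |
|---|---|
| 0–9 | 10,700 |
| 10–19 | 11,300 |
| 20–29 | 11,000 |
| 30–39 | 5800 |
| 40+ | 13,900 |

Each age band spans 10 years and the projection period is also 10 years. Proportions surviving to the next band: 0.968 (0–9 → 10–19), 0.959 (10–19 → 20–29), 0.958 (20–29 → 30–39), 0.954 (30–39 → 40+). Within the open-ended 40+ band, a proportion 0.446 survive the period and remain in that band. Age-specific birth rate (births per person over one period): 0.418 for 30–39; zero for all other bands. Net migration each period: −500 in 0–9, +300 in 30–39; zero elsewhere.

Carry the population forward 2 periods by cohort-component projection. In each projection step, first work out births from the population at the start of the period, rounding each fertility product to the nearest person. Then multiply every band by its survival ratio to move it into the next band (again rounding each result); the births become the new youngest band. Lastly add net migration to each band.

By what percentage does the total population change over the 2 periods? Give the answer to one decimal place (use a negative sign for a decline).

Period 1.
Births: 5800 × 0.418 = 2424
10–19: 10700 × 0.968 = 10358
20–29: 11300 × 0.959 = 10837
30–39: 11000 × 0.958 = 10538
40+: 5800 × 0.954 + 13900 × 0.446 = 5533 + 6199 = 11732
Net migration: 0–9 − 500 → 1924; 30–39 + 300 → 10838
→ [1924, 10358, 10837, 10838, 11732]
Period 2.
Births: 10838 × 0.418 = 4530
10–19: 1924 × 0.968 = 1862
20–29: 10358 × 0.959 = 9933
30–39: 10837 × 0.958 = 10382
40+: 10838 × 0.954 + 11732 × 0.446 = 10339 + 5232 = 15571
Net migration: 0–9 − 500 → 4030; 30–39 + 300 → 10682
→ [4030, 1862, 9933, 10682, 15571]
Total: 52700 → 42078; change = -10622; percentage change = -20.2%

-20.2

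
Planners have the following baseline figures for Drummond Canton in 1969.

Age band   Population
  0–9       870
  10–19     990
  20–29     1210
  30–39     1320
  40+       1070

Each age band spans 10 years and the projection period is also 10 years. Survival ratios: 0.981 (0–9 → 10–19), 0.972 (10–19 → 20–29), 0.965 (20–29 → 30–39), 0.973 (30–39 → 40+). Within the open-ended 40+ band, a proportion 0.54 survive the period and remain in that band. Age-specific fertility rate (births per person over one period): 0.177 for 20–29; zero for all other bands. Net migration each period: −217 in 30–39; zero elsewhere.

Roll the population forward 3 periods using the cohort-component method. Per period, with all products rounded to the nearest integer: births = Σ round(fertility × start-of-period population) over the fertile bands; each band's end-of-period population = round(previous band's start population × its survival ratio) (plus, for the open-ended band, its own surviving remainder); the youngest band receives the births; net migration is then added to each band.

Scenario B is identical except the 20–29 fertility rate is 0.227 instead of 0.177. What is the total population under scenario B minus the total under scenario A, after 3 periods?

(Groups numbered youngest = 1 to oldest = 5.)
— Period 1 —
Births: 1210 * 0.177 = 214
Group 2: 870 * 0.981 = 853
Group 3: 990 * 0.972 = 962
Group 4: 1210 * 0.965 = 1168
Group 5: 1320 * 0.973 + 1070 * 0.54 = 1284 + 578 = 1862
Net migration: Group 4 − 217 → 951
Giving 214 / 853 / 962 / 951 / 1862.
— Period 2 —
Births: 962 * 0.177 = 170
Group 2: 214 * 0.981 = 210
Group 3: 853 * 0.972 = 829
Group 4: 962 * 0.965 = 928
Group 5: 951 * 0.973 + 1862 * 0.54 = 925 + 1005 = 1930
Net migration: Group 4 − 217 → 711
Giving 170 / 210 / 829 / 711 / 1930.
— Period 3 —
Births: 829 * 0.177 = 147
Group 2: 170 * 0.981 = 167
Group 3: 210 * 0.972 = 204
Group 4: 829 * 0.965 = 800
Group 5: 711 * 0.973 + 1930 * 0.54 = 692 + 1042 = 1734
Net migration: Group 4 − 217 → 583
Giving 147 / 167 / 204 / 583 / 1734.
Scenario A total after 3 periods: 2835
Scenario B projection —
— Period 1 —
Births: 1210 * 0.227 = 275
Group 2: 870 * 0.981 = 853
Group 3: 990 * 0.972 = 962
Group 4: 1210 * 0.965 = 1168
Group 5: 1320 * 0.973 + 1070 * 0.54 = 1284 + 578 = 1862
Net migration: Group 4 − 217 → 951
Giving 275 / 853 / 962 / 951 / 1862.
— Period 2 —
Births: 962 * 0.227 = 218
Group 2: 275 * 0.981 = 270
Group 3: 853 * 0.972 = 829
Group 4: 962 * 0.965 = 928
Group 5: 951 * 0.973 + 1862 * 0.54 = 925 + 1005 = 1930
Net migration: Group 4 − 217 → 711
Giving 218 / 270 / 829 / 711 / 1930.
— Period 3 —
Births: 829 * 0.227 = 188
Group 2: 218 * 0.981 = 214
Group 3: 270 * 0.972 = 262
Group 4: 829 * 0.965 = 800
Group 5: 711 * 0.973 + 1930 * 0.54 = 692 + 1042 = 1734
Net migration: Group 4 − 217 → 583
Giving 188 / 214 / 262 / 583 / 1734.
Scenario B total after 3 periods: 2981
Difference B − A = 2981 − 2835 = 146

146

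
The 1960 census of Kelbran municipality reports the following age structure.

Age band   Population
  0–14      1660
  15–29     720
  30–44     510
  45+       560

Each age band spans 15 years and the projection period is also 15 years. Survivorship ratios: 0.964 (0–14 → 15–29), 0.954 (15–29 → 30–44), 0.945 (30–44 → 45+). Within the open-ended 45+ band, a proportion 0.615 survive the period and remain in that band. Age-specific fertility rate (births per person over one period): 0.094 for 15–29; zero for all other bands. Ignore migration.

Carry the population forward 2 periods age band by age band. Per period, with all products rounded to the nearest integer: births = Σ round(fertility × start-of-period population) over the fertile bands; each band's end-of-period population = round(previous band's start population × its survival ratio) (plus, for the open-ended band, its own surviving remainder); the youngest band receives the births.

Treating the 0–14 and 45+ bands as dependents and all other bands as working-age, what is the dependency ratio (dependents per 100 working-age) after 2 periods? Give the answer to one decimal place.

Period 1:
Births: 720 × 0.094 = 68
15–29: 1660 × 0.964 = 1600
30–44: 720 × 0.954 = 687
45+: 510 × 0.945 + 560 × 0.615 = 482 + 344 = 826
Population now: 0–14=68, 15–29=1600, 30–44=687, 45+=826
Period 2:
Births: 1600 × 0.094 = 150
15–29: 68 × 0.964 = 66
30–44: 1600 × 0.954 = 1526
45+: 687 × 0.945 + 826 × 0.615 = 649 + 508 = 1157
Population now: 0–14=150, 15–29=66, 30–44=1526, 45+=1157
Dependents (band 0–14 + band 45+) = 150 + 1157 = 1307; working-age = 1592; ratio = 1307/1592 × 100 = 82.1

82.1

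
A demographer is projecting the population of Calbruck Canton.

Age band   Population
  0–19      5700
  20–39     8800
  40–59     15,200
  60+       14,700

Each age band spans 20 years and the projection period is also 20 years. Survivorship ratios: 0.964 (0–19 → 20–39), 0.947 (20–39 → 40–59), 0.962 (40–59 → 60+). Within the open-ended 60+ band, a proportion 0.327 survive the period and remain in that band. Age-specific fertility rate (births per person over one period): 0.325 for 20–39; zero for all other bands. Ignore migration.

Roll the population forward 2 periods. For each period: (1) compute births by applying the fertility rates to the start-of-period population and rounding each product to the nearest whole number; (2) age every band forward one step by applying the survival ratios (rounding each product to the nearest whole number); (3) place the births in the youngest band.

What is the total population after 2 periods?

Numbering the groups 1..4 from youngest to oldest:
Period 1:
Births: 8800 × 0.325 = 2860
Group 2: 5700 × 0.964 = 5495
Group 3: 8800 × 0.947 = 8334
Group 4: 15200 × 0.962 + 14700 × 0.327 = 14622 + 4807 = 19429
End of period: [2860, 5495, 8334, 19429]
Period 2:
Births: 5495 × 0.325 = 1786
Group 2: 2860 × 0.964 = 2757
Group 3: 5495 × 0.947 = 5204
Group 4: 8334 × 0.962 + 19429 × 0.327 = 8017 + 6353 = 14370
End of period: [1786, 2757, 5204, 14370]
Total after period 2: 1786 + 2757 + 5204 + 14370 = 24117

24117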